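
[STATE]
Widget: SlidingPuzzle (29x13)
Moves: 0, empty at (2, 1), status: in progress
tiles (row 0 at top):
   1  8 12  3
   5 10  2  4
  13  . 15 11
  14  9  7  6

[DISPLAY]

┌────┬────┬────┬────┐        
│  1 │  8 │ 12 │  3 │        
├────┼────┼────┼────┤        
│  5 │ 10 │  2 │  4 │        
├────┼────┼────┼────┤        
│ 13 │    │ 15 │ 11 │        
├────┼────┼────┼────┤        
│ 14 │  9 │  7 │  6 │        
└────┴────┴────┴────┘        
Moves: 0                     
                             
                             
                             


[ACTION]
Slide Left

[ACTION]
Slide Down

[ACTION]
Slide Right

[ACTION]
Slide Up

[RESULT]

┌────┬────┬────┬────┐        
│  1 │  8 │ 12 │  3 │        
├────┼────┼────┼────┤        
│  5 │ 15 │ 10 │  4 │        
├────┼────┼────┼────┤        
│ 13 │    │  2 │ 11 │        
├────┼────┼────┼────┤        
│ 14 │  9 │  7 │  6 │        
└────┴────┴────┴────┘        
Moves: 4                     
                             
                             
                             


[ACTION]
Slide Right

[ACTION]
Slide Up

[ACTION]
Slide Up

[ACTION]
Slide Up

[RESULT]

┌────┬────┬────┬────┐        
│  1 │  8 │ 12 │  3 │        
├────┼────┼────┼────┤        
│  5 │ 15 │ 10 │  4 │        
├────┼────┼────┼────┤        
│ 14 │ 13 │  2 │ 11 │        
├────┼────┼────┼────┤        
│    │  9 │  7 │  6 │        
└────┴────┴────┴────┘        
Moves: 6                     
                             
                             
                             


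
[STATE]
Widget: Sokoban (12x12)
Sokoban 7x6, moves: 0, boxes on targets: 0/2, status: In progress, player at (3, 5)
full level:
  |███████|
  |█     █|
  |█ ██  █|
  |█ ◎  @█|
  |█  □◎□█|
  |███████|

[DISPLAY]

███████     
█     █     
█ ██  █     
█ ◎  @█     
█  □◎□█     
███████     
Moves: 0  0/
            
            
            
            
            


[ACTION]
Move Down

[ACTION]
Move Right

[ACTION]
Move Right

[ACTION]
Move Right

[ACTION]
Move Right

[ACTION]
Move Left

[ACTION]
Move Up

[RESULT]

███████     
█     █     
█ ██@ █     
█ ◎   █     
█  □◎□█     
███████     
Moves: 2  0/
            
            
            
            
            


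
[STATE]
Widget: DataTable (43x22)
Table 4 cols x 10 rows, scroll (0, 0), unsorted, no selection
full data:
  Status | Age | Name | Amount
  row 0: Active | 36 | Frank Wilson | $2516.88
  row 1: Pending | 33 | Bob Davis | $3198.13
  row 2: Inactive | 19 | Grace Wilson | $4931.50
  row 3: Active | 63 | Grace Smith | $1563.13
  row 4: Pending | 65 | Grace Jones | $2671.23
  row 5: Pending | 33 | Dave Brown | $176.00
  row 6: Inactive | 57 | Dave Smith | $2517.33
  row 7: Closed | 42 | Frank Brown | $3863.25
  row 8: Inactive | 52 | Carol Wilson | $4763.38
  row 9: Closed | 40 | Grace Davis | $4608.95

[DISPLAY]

Status  │Age│Name        │Amount           
────────┼───┼────────────┼────────         
Active  │36 │Frank Wilson│$2516.88         
Pending │33 │Bob Davis   │$3198.13         
Inactive│19 │Grace Wilson│$4931.50         
Active  │63 │Grace Smith │$1563.13         
Pending │65 │Grace Jones │$2671.23         
Pending │33 │Dave Brown  │$176.00          
Inactive│57 │Dave Smith  │$2517.33         
Closed  │42 │Frank Brown │$3863.25         
Inactive│52 │Carol Wilson│$4763.38         
Closed  │40 │Grace Davis │$4608.95         
                                           
                                           
                                           
                                           
                                           
                                           
                                           
                                           
                                           
                                           


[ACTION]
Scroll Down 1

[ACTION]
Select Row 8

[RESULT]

Status  │Age│Name        │Amount           
────────┼───┼────────────┼────────         
Active  │36 │Frank Wilson│$2516.88         
Pending │33 │Bob Davis   │$3198.13         
Inactive│19 │Grace Wilson│$4931.50         
Active  │63 │Grace Smith │$1563.13         
Pending │65 │Grace Jones │$2671.23         
Pending │33 │Dave Brown  │$176.00          
Inactive│57 │Dave Smith  │$2517.33         
Closed  │42 │Frank Brown │$3863.25         
>nactive│52 │Carol Wilson│$4763.38         
Closed  │40 │Grace Davis │$4608.95         
                                           
                                           
                                           
                                           
                                           
                                           
                                           
                                           
                                           
                                           


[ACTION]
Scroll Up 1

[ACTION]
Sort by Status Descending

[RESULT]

Status ▼│Age│Name        │Amount           
────────┼───┼────────────┼────────         
Pending │33 │Bob Davis   │$3198.13         
Pending │65 │Grace Jones │$2671.23         
Pending │33 │Dave Brown  │$176.00          
Inactive│19 │Grace Wilson│$4931.50         
Inactive│57 │Dave Smith  │$2517.33         
Inactive│52 │Carol Wilson│$4763.38         
Closed  │42 │Frank Brown │$3863.25         
Closed  │40 │Grace Davis │$4608.95         
>ctive  │36 │Frank Wilson│$2516.88         
Active  │63 │Grace Smith │$1563.13         
                                           
                                           
                                           
                                           
                                           
                                           
                                           
                                           
                                           
                                           


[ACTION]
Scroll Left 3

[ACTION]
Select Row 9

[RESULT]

Status ▼│Age│Name        │Amount           
────────┼───┼────────────┼────────         
Pending │33 │Bob Davis   │$3198.13         
Pending │65 │Grace Jones │$2671.23         
Pending │33 │Dave Brown  │$176.00          
Inactive│19 │Grace Wilson│$4931.50         
Inactive│57 │Dave Smith  │$2517.33         
Inactive│52 │Carol Wilson│$4763.38         
Closed  │42 │Frank Brown │$3863.25         
Closed  │40 │Grace Davis │$4608.95         
Active  │36 │Frank Wilson│$2516.88         
>ctive  │63 │Grace Smith │$1563.13         
                                           
                                           
                                           
                                           
                                           
                                           
                                           
                                           
                                           
                                           


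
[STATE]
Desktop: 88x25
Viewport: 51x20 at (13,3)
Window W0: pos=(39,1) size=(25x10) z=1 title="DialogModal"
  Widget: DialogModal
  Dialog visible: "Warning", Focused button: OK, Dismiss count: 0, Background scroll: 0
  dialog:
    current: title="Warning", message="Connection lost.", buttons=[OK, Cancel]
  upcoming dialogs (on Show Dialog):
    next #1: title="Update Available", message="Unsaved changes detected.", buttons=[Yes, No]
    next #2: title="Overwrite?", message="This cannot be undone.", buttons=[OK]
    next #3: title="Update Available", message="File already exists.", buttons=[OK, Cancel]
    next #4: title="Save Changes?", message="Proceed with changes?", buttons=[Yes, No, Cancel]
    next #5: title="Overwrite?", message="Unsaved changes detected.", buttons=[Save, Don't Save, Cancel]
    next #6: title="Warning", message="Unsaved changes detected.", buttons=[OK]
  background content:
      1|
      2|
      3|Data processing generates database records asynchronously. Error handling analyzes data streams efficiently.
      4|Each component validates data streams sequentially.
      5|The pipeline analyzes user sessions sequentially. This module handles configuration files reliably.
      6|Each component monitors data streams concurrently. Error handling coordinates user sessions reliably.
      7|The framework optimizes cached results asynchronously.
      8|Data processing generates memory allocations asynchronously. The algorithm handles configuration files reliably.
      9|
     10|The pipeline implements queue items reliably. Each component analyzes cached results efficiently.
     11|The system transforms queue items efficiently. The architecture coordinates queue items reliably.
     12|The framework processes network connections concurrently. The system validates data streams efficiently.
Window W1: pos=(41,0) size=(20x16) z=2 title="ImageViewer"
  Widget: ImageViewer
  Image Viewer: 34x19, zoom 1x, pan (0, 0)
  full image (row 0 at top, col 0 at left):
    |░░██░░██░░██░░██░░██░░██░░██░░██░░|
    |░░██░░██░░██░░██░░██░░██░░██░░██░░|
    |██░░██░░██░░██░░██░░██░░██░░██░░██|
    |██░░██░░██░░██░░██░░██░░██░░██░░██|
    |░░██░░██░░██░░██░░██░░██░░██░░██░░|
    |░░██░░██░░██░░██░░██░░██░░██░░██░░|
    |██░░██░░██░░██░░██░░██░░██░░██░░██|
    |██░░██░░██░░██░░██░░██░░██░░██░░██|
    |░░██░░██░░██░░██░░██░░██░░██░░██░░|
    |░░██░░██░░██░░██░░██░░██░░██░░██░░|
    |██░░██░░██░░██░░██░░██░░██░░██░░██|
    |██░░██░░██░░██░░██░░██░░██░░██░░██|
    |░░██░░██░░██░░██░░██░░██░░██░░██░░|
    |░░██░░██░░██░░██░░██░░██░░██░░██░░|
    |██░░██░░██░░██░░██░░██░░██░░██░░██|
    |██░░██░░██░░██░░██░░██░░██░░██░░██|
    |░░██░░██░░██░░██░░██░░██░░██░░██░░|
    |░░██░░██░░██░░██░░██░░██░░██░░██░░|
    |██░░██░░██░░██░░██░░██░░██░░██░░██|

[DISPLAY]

                          ┠─┃░░██░░██░░██░░██░░┃──┨
                          ┃ ┃░░██░░██░░██░░██░░┃  ┃
                          ┃ ┃██░░██░░██░░██░░██┃  ┃
                          ┃D┃██░░██░░██░░██░░██┃at┃
                          ┃E┃░░██░░██░░██░░██░░┃te┃
                          ┃T┃░░██░░██░░██░░██░░┃ u┃
                          ┃E┃██░░██░░██░░██░░██┃rs┃
                          ┗━┃██░░██░░██░░██░░██┃━━┛
                            ┃░░██░░██░░██░░██░░┃   
                            ┃░░██░░██░░██░░██░░┃   
                            ┃██░░██░░██░░██░░██┃   
                            ┃██░░██░░██░░██░░██┃   
                            ┗━━━━━━━━━━━━━━━━━━┛   
                                                   
                                                   
                                                   
                                                   
                                                   
                                                   
                                                   


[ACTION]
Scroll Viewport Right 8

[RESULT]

                  ┠─┃░░██░░██░░██░░██░░┃──┨        
                  ┃ ┃░░██░░██░░██░░██░░┃  ┃        
                  ┃ ┃██░░██░░██░░██░░██┃  ┃        
                  ┃D┃██░░██░░██░░██░░██┃at┃        
                  ┃E┃░░██░░██░░██░░██░░┃te┃        
                  ┃T┃░░██░░██░░██░░██░░┃ u┃        
                  ┃E┃██░░██░░██░░██░░██┃rs┃        
                  ┗━┃██░░██░░██░░██░░██┃━━┛        
                    ┃░░██░░██░░██░░██░░┃           
                    ┃░░██░░██░░██░░██░░┃           
                    ┃██░░██░░██░░██░░██┃           
                    ┃██░░██░░██░░██░░██┃           
                    ┗━━━━━━━━━━━━━━━━━━┛           
                                                   
                                                   
                                                   
                                                   
                                                   
                                                   
                                                   


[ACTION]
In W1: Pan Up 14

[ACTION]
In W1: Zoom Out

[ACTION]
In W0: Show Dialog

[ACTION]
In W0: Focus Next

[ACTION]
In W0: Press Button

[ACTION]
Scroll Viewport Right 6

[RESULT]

            ┠─┃░░██░░██░░██░░██░░┃──┨              
            ┃ ┃░░██░░██░░██░░██░░┃  ┃              
            ┃ ┃██░░██░░██░░██░░██┃  ┃              
            ┃D┃██░░██░░██░░██░░██┃at┃              
            ┃E┃░░██░░██░░██░░██░░┃te┃              
            ┃T┃░░██░░██░░██░░██░░┃ u┃              
            ┃E┃██░░██░░██░░██░░██┃rs┃              
            ┗━┃██░░██░░██░░██░░██┃━━┛              
              ┃░░██░░██░░██░░██░░┃                 
              ┃░░██░░██░░██░░██░░┃                 
              ┃██░░██░░██░░██░░██┃                 
              ┃██░░██░░██░░██░░██┃                 
              ┗━━━━━━━━━━━━━━━━━━┛                 
                                                   
                                                   
                                                   
                                                   
                                                   
                                                   
                                                   


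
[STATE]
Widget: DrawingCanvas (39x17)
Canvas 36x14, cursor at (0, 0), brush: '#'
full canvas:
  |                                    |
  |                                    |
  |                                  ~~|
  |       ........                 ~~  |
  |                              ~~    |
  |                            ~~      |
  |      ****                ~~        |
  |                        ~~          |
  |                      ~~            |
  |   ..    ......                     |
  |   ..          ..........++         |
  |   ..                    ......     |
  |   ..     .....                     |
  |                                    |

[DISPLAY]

+                                      
                                       
                                  ~~   
       ........                 ~~     
                              ~~       
                            ~~         
      ****                ~~           
                        ~~             
                      ~~               
   ..    ......                        
   ..          ..........++            
   ..                    ......        
   ..     .....                        
                                       
                                       
                                       
                                       


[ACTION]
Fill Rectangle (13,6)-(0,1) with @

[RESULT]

+@@@@@@                                
 @@@@@@                                
 @@@@@@                           ~~   
 @@@@@@........                 ~~     
 @@@@@@                       ~~       
 @@@@@@                     ~~         
 @@@@@@***                ~~           
 @@@@@@                 ~~             
 @@@@@@               ~~               
 @@@@@@  ......                        
 @@@@@@        ..........++            
 @@@@@@                  ......        
 @@@@@@   .....                        
 @@@@@@                                
                                       
                                       
                                       


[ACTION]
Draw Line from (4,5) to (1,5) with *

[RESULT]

+@@@@@@                                
 @@@@*@                                
 @@@@*@                           ~~   
 @@@@*@........                 ~~     
 @@@@*@                       ~~       
 @@@@@@                     ~~         
 @@@@@@***                ~~           
 @@@@@@                 ~~             
 @@@@@@               ~~               
 @@@@@@  ......                        
 @@@@@@        ..........++            
 @@@@@@                  ......        
 @@@@@@   .....                        
 @@@@@@                                
                                       
                                       
                                       


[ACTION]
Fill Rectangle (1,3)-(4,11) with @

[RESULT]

+@@@@@@                                
 @@@@@@@@@@@                           
 @@@@@@@@@@@                      ~~   
 @@@@@@@@@@@...                 ~~     
 @@@@@@@@@@@                  ~~       
 @@@@@@                     ~~         
 @@@@@@***                ~~           
 @@@@@@                 ~~             
 @@@@@@               ~~               
 @@@@@@  ......                        
 @@@@@@        ..........++            
 @@@@@@                  ......        
 @@@@@@   .....                        
 @@@@@@                                
                                       
                                       
                                       


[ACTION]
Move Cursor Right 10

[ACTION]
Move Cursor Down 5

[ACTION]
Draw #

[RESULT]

 @@@@@@                                
 @@@@@@@@@@@                           
 @@@@@@@@@@@                      ~~   
 @@@@@@@@@@@...                 ~~     
 @@@@@@@@@@@                  ~~       
 @@@@@@   #                 ~~         
 @@@@@@***                ~~           
 @@@@@@                 ~~             
 @@@@@@               ~~               
 @@@@@@  ......                        
 @@@@@@        ..........++            
 @@@@@@                  ......        
 @@@@@@   .....                        
 @@@@@@                                
                                       
                                       
                                       


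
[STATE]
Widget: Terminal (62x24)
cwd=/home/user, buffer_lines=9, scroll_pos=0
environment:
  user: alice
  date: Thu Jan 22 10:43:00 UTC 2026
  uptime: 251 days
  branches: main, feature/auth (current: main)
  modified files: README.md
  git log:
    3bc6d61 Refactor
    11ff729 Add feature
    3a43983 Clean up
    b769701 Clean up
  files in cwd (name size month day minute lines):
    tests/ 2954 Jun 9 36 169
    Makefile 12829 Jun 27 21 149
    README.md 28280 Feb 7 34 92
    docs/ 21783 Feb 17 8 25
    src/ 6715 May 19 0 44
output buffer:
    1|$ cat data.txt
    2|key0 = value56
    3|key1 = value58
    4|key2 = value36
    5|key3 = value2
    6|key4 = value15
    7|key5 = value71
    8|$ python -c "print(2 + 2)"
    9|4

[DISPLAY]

$ cat data.txt                                                
key0 = value56                                                
key1 = value58                                                
key2 = value36                                                
key3 = value2                                                 
key4 = value15                                                
key5 = value71                                                
$ python -c "print(2 + 2)"                                    
4                                                             
$ █                                                           
                                                              
                                                              
                                                              
                                                              
                                                              
                                                              
                                                              
                                                              
                                                              
                                                              
                                                              
                                                              
                                                              
                                                              


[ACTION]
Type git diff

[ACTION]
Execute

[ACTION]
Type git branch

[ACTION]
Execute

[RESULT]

$ cat data.txt                                                
key0 = value56                                                
key1 = value58                                                
key2 = value36                                                
key3 = value2                                                 
key4 = value15                                                
key5 = value71                                                
$ python -c "print(2 + 2)"                                    
4                                                             
$ git diff                                                    
diff --git a/main.py b/main.py                                
--- a/main.py                                                 
+++ b/main.py                                                 
@@ -1,3 +1,4 @@                                               
+# updated                                                    
 import sys                                                   
$ git branch                                                  
* main                                                        
  feature/auth                                                
$ █                                                           
                                                              
                                                              
                                                              
                                                              


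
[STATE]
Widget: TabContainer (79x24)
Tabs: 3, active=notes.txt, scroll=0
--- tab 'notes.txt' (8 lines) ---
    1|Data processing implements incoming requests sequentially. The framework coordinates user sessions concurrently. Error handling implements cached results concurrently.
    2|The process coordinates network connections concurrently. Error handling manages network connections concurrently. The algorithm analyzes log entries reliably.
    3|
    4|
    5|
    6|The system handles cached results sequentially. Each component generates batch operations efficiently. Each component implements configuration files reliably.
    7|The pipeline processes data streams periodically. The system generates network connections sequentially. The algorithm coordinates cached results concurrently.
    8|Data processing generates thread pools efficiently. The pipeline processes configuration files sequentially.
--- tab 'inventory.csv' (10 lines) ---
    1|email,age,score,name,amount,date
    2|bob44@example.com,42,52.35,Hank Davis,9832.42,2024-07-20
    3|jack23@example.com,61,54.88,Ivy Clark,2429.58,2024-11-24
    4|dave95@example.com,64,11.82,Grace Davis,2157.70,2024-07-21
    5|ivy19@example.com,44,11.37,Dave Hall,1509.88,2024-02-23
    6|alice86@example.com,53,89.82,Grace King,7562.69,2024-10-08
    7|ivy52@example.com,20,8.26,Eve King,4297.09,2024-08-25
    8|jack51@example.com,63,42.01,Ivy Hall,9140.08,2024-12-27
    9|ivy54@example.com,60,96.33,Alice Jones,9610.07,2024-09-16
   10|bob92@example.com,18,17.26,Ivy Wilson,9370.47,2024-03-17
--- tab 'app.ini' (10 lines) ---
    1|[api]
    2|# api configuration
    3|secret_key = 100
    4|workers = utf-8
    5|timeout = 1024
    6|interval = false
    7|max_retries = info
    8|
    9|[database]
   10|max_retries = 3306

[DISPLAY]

[notes.txt]│ inventory.csv │ app.ini                                           
───────────────────────────────────────────────────────────────────────────────
Data processing implements incoming requests sequentially. The framework coordi
The process coordinates network connections concurrently. Error handling manage
                                                                               
                                                                               
                                                                               
The system handles cached results sequentially. Each component generates batch 
The pipeline processes data streams periodically. The system generates network 
Data processing generates thread pools efficiently. The pipeline processes conf
                                                                               
                                                                               
                                                                               
                                                                               
                                                                               
                                                                               
                                                                               
                                                                               
                                                                               
                                                                               
                                                                               
                                                                               
                                                                               
                                                                               


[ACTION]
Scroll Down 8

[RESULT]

[notes.txt]│ inventory.csv │ app.ini                                           
───────────────────────────────────────────────────────────────────────────────
Data processing generates thread pools efficiently. The pipeline processes conf
                                                                               
                                                                               
                                                                               
                                                                               
                                                                               
                                                                               
                                                                               
                                                                               
                                                                               
                                                                               
                                                                               
                                                                               
                                                                               
                                                                               
                                                                               
                                                                               
                                                                               
                                                                               
                                                                               
                                                                               
                                                                               


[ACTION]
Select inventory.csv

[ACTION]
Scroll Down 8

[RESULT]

 notes.txt │[inventory.csv]│ app.ini                                           
───────────────────────────────────────────────────────────────────────────────
ivy54@example.com,60,96.33,Alice Jones,9610.07,2024-09-16                      
bob92@example.com,18,17.26,Ivy Wilson,9370.47,2024-03-17                       
                                                                               
                                                                               
                                                                               
                                                                               
                                                                               
                                                                               
                                                                               
                                                                               
                                                                               
                                                                               
                                                                               
                                                                               
                                                                               
                                                                               
                                                                               
                                                                               
                                                                               
                                                                               
                                                                               
                                                                               


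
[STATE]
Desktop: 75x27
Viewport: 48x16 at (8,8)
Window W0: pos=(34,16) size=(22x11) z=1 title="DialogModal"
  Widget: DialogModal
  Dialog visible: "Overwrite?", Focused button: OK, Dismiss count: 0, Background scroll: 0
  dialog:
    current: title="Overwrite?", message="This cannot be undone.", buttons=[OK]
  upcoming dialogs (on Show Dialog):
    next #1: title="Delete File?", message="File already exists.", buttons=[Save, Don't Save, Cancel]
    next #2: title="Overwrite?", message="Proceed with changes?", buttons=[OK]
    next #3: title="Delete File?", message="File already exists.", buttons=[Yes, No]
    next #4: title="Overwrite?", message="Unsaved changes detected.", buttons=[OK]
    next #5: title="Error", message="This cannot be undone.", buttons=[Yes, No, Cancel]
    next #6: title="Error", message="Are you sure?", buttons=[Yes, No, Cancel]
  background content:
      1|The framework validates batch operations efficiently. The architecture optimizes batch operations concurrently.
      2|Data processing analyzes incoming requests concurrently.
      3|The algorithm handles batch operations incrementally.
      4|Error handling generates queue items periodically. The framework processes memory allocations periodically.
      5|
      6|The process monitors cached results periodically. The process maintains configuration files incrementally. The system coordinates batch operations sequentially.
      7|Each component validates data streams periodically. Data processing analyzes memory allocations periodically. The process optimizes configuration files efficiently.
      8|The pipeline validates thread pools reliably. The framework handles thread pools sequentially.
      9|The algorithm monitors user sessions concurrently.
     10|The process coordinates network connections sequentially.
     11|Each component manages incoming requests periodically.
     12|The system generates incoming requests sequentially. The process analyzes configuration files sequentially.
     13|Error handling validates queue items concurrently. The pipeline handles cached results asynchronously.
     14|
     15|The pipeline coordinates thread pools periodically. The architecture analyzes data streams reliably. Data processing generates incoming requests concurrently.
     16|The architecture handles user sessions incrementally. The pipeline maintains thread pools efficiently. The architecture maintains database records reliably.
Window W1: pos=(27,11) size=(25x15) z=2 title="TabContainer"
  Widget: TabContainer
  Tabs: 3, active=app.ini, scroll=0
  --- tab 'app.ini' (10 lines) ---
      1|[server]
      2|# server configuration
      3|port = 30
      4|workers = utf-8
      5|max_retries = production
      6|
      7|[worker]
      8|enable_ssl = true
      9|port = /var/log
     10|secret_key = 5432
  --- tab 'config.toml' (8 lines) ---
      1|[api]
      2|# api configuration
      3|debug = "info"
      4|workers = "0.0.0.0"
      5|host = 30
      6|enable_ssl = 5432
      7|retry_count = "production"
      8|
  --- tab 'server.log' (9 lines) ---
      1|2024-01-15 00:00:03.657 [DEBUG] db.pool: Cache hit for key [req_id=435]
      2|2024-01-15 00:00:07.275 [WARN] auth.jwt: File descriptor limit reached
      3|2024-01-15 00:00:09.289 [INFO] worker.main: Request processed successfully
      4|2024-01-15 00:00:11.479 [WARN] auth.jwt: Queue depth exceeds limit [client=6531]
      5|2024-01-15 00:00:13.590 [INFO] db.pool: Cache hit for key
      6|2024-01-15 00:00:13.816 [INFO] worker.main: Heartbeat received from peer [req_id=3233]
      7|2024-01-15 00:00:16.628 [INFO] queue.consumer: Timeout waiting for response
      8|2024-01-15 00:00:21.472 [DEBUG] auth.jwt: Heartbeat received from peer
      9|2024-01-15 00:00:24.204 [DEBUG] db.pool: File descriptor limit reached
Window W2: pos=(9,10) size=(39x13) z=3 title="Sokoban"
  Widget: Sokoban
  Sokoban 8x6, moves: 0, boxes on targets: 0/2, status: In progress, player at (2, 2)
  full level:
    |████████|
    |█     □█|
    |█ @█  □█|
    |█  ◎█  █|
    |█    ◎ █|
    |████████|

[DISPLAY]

                                                
                                                
 ┏━━━━━━━━━━━━━━━━━━━━━━━━━━━━━━━━━━━━━┓        
 ┃ Sokoban                             ┃━━━┓    
 ┠─────────────────────────────────────┨   ┃    
 ┃████████                             ┃───┨    
 ┃█     □█                             ┃ml ┃    
 ┃█ @█  □█                             ┃───┃    
 ┃█  ◎█  █                             ┃   ┃━━━┓
 ┃█    ◎ █                             ┃on ┃   ┃
 ┃████████                             ┃   ┃───┨
 ┃Moves: 0  0/2                        ┃   ┃ida┃
 ┃                                     ┃tio┃┐al┃
 ┃                                     ┃   ┃│le┃
 ┗━━━━━━━━━━━━━━━━━━━━━━━━━━━━━━━━━━━━━┛   ┃│er┃
                   ┃enable_ssl = true      ┃│  ┃


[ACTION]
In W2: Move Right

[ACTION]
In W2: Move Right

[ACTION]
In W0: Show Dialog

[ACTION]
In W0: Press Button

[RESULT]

                                                
                                                
 ┏━━━━━━━━━━━━━━━━━━━━━━━━━━━━━━━━━━━━━┓        
 ┃ Sokoban                             ┃━━━┓    
 ┠─────────────────────────────────────┨   ┃    
 ┃████████                             ┃───┨    
 ┃█     □█                             ┃ml ┃    
 ┃█ @█  □█                             ┃───┃    
 ┃█  ◎█  █                             ┃   ┃━━━┓
 ┃█    ◎ █                             ┃on ┃   ┃
 ┃████████                             ┃   ┃───┨
 ┃Moves: 0  0/2                        ┃   ┃ida┃
 ┃                                     ┃tio┃nal┃
 ┃                                     ┃   ┃dle┃
 ┗━━━━━━━━━━━━━━━━━━━━━━━━━━━━━━━━━━━━━┛   ┃ner┃
                   ┃enable_ssl = true      ┃   ┃


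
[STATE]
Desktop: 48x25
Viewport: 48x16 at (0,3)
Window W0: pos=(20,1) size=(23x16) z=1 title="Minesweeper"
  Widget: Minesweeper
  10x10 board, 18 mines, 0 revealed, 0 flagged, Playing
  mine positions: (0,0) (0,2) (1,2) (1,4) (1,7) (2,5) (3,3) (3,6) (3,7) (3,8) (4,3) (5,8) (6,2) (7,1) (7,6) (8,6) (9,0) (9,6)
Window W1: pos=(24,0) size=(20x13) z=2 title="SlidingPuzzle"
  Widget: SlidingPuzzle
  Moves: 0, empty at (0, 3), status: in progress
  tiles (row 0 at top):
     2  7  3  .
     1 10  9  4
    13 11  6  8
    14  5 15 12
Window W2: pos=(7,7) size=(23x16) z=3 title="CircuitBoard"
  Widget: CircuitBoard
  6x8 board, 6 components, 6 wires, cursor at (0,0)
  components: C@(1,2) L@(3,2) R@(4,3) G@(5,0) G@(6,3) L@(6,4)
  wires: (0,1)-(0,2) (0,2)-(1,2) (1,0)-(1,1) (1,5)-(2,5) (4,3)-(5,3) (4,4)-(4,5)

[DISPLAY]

                    ┠───┃┌────┬────┬────┬──┃    
                    ┃■■■┃│  2 │  7 │  3 │  ┃    
                    ┃■■■┃├────┼────┼────┼──┃    
                    ┃■■■┃│  1 │ 10 │  9 │  ┃    
       ┏━━━━━━━━━━━━━━━━━━━━━┓┼────┼────┼──┃    
       ┃ CircuitBoard        ┃│ 11 │  6 │  ┃    
       ┠─────────────────────┨┼────┼────┼──┃    
       ┃   0 1 2 3 4 5       ┃│  5 │ 15 │ 1┃    
       ┃0  [.]  · ─ ·        ┃┴────┴────┴──┃    
       ┃            │        ┃━━━━━━━━━━━━━┛    
       ┃1   · ─ ·   C        ┃■           ┃     
       ┃                     ┃            ┃     
       ┃2                    ┃            ┃     
       ┃                     ┃━━━━━━━━━━━━┛     
       ┃3           L        ┃                  
       ┃                     ┃                  


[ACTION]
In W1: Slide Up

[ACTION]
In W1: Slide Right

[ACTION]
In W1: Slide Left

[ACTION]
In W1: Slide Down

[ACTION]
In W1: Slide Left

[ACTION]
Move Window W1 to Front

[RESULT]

                    ┠───┃┌────┬────┬────┬──┃    
                    ┃■■■┃│  2 │  7 │  3 │  ┃    
                    ┃■■■┃├────┼────┼────┼──┃    
                    ┃■■■┃│  1 │ 10 │  9 │  ┃    
       ┏━━━━━━━━━━━━━━━━┃├────┼────┼────┼──┃    
       ┃ CircuitBoard   ┃│ 13 │ 11 │  6 │  ┃    
       ┠────────────────┃├────┼────┼────┼──┃    
       ┃   0 1 2 3 4 5  ┃│ 14 │  5 │ 15 │ 1┃    
       ┃0  [.]  · ─ ·   ┃└────┴────┴────┴──┃    
       ┃            │   ┗━━━━━━━━━━━━━━━━━━┛    
       ┃1   · ─ ·   C        ┃■           ┃     
       ┃                     ┃            ┃     
       ┃2                    ┃            ┃     
       ┃                     ┃━━━━━━━━━━━━┛     
       ┃3           L        ┃                  
       ┃                     ┃                  
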